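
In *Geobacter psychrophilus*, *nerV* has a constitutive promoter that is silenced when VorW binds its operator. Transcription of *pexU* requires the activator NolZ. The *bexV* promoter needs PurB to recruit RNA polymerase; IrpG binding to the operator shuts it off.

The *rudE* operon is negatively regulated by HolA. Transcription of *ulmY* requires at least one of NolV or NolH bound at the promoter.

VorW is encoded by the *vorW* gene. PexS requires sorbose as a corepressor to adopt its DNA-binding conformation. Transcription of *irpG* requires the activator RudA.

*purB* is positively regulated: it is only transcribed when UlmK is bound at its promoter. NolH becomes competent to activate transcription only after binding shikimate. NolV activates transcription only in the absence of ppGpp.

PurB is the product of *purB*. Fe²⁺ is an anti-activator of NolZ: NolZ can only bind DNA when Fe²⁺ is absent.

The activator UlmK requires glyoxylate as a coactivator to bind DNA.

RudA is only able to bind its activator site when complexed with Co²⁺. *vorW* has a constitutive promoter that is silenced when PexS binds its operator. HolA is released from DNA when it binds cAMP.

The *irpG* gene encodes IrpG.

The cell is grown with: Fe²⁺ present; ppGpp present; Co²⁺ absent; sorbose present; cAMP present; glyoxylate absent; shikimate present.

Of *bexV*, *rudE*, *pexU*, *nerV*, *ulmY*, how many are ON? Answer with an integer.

Glyoxylate is absent, so UlmK is inactive.
Required activator UlmK is absent, so *purB* is not transcribed.
So PurB is not produced.
Co²⁺ is absent, so RudA is inactive.
Required activator RudA is absent, so *irpG* is not transcribed.
So IrpG is not produced.
Required activator PurB is absent, so *bexV* is not transcribed.
→ *bexV* is OFF.
cAMP is present, so HolA is inactive.
With no repressor bound, *rudE* is transcribed.
→ *rudE* is ON.
Fe²⁺ is present, so NolZ is inactive.
Required activator NolZ is absent, so *pexU* is not transcribed.
→ *pexU* is OFF.
Sorbose is present, so PexS is active.
With repressor PexS bound, *vorW* is not transcribed.
So VorW is not produced.
With no repressor bound, *nerV* is transcribed.
→ *nerV* is ON.
ppGpp is present, so NolV is inactive.
Shikimate is present, so NolH is active.
Activator NolH is present, so *ulmY* is transcribed.
→ *ulmY* is ON.
3 of the 5 genes are transcribed.

3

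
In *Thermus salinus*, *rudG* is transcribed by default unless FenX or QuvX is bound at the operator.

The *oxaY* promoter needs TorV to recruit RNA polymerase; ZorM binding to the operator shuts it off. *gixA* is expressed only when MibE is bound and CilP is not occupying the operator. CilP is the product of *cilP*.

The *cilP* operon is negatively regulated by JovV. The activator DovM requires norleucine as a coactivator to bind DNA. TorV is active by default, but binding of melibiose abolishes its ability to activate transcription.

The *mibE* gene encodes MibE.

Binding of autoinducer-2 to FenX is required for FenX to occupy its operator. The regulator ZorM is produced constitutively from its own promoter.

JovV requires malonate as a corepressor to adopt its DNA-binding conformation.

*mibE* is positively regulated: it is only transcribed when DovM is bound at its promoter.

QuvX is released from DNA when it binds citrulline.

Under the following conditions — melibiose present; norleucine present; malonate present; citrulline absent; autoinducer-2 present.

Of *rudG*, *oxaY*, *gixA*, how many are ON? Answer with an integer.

Autoinducer-2 is present, so FenX is active.
Citrulline is absent, so QuvX is active.
With repressor FenX bound, *rudG* is not transcribed.
→ *rudG* is OFF.
ZorM is produced constitutively and is active.
Melibiose is present, so TorV is inactive.
With repressor ZorM bound, *oxaY* is not transcribed.
→ *oxaY* is OFF.
Norleucine is present, so DovM is active.
No repressor is bound and DovM is active, so *mibE* is transcribed.
So MibE is produced and active.
Malonate is present, so JovV is active.
With repressor JovV bound, *cilP* is not transcribed.
So CilP is not produced.
No repressor is bound and MibE is active, so *gixA* is transcribed.
→ *gixA* is ON.
1 of the 3 genes is transcribed.

1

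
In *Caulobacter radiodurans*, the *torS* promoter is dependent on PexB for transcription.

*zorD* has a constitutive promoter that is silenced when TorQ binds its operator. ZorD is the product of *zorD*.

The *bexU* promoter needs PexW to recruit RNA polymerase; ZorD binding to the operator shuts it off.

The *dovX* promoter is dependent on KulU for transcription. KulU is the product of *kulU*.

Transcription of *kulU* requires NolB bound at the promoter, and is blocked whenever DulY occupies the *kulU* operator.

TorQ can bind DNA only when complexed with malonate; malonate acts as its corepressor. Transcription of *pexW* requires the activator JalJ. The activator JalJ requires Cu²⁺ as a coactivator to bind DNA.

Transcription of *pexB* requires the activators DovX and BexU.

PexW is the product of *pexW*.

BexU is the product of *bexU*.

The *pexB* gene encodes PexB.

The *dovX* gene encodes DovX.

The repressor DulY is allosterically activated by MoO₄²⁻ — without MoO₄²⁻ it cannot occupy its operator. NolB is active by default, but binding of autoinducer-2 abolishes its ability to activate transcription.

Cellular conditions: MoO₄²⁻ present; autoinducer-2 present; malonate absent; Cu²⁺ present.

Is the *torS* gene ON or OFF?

MoO₄²⁻ is present, so DulY is active.
Autoinducer-2 is present, so NolB is inactive.
With repressor DulY bound, *kulU* is not transcribed.
So KulU is not produced.
Required activator KulU is absent, so *dovX* is not transcribed.
So DovX is not produced.
Cu²⁺ is present, so JalJ is active.
No repressor is bound and JalJ is active, so *pexW* is transcribed.
So PexW is produced and active.
Malonate is absent, so TorQ is inactive.
With no repressor bound, *zorD* is transcribed.
So ZorD is produced and active.
With repressor ZorD bound, *bexU* is not transcribed.
So BexU is not produced.
Required activator DovX is absent, so *pexB* is not transcribed.
So PexB is not produced.
Required activator PexB is absent, so *torS* is not transcribed.

OFF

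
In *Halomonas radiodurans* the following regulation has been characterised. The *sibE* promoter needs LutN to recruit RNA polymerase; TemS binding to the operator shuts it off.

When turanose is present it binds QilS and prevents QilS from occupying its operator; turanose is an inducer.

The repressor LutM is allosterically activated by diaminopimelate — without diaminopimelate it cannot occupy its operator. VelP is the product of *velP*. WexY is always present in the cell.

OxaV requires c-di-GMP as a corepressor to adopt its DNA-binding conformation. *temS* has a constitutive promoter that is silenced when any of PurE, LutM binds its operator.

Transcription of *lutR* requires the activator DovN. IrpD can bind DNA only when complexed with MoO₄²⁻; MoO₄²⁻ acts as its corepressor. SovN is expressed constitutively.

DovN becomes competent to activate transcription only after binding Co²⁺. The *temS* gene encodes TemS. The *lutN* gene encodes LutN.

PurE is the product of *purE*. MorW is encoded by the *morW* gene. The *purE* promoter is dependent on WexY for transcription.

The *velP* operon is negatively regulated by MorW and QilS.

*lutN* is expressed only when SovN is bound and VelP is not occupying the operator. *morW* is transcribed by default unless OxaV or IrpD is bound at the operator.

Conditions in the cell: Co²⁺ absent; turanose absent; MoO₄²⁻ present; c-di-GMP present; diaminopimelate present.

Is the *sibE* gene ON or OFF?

SovN is produced constitutively and is active.
c-di-GMP is present, so OxaV is active.
MoO₄²⁻ is present, so IrpD is active.
With repressor OxaV bound, *morW* is not transcribed.
So MorW is not produced.
Turanose is absent, so QilS is active.
With repressor QilS bound, *velP* is not transcribed.
So VelP is not produced.
No repressor is bound and SovN is active, so *lutN* is transcribed.
So LutN is produced and active.
WexY is produced constitutively and is active.
No repressor is bound and WexY is active, so *purE* is transcribed.
So PurE is produced and active.
Diaminopimelate is present, so LutM is active.
With repressor PurE bound, *temS* is not transcribed.
So TemS is not produced.
No repressor is bound and LutN is active, so *sibE* is transcribed.

ON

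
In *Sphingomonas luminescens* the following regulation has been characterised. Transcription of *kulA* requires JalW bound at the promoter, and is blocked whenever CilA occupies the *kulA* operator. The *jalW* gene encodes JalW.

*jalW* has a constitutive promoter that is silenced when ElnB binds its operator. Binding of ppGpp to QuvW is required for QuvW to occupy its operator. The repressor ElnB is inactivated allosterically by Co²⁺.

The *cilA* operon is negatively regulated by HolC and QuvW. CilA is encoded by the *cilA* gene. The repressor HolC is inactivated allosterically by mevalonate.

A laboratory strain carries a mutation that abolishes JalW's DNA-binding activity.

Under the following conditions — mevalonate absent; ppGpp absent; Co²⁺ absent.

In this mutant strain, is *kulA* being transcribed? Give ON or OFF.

Mevalonate is absent, so HolC is active.
ppGpp is absent, so QuvW is inactive.
With repressor HolC bound, *cilA* is not transcribed.
So CilA is not produced.
JalW is non-functional in this strain, so it has no effect.
Required activator JalW is absent, so *kulA* is not transcribed.

OFF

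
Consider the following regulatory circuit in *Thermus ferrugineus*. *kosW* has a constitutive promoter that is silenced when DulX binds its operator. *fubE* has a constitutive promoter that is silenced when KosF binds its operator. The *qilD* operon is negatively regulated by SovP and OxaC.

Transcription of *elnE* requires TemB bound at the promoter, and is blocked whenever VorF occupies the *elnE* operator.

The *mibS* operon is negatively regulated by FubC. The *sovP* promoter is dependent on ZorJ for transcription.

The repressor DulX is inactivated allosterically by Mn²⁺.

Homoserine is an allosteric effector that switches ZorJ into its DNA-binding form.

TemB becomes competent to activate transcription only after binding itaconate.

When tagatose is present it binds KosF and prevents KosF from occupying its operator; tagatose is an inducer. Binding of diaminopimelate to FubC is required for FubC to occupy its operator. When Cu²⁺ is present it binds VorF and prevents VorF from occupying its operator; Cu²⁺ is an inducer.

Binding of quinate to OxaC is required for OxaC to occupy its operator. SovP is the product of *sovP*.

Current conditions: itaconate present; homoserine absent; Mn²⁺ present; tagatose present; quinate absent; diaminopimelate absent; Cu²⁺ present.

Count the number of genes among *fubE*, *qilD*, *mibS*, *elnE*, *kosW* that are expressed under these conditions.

5

Tagatose is present, so KosF is inactive.
With no repressor bound, *fubE* is transcribed.
→ *fubE* is ON.
Homoserine is absent, so ZorJ is inactive.
Required activator ZorJ is absent, so *sovP* is not transcribed.
So SovP is not produced.
Quinate is absent, so OxaC is inactive.
With no repressor bound, *qilD* is transcribed.
→ *qilD* is ON.
Diaminopimelate is absent, so FubC is inactive.
With no repressor bound, *mibS* is transcribed.
→ *mibS* is ON.
Cu²⁺ is present, so VorF is inactive.
Itaconate is present, so TemB is active.
No repressor is bound and TemB is active, so *elnE* is transcribed.
→ *elnE* is ON.
Mn²⁺ is present, so DulX is inactive.
With no repressor bound, *kosW* is transcribed.
→ *kosW* is ON.
5 of the 5 genes are transcribed.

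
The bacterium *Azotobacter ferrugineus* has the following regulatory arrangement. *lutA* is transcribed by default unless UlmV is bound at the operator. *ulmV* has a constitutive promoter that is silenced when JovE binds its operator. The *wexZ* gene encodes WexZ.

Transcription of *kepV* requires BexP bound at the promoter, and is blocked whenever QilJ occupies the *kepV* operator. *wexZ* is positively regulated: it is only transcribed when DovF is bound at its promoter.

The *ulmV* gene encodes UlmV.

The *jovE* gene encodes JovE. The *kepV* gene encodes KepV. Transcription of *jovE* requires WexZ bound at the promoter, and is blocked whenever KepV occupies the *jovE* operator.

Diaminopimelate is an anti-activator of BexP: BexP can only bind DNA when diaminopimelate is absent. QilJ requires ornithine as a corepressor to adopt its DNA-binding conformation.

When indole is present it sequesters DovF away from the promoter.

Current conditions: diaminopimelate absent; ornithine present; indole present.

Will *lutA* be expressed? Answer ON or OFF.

OFF

Ornithine is present, so QilJ is active.
Diaminopimelate is absent, so BexP is active.
With repressor QilJ bound, *kepV* is not transcribed.
So KepV is not produced.
Indole is present, so DovF is inactive.
Required activator DovF is absent, so *wexZ* is not transcribed.
So WexZ is not produced.
Required activator WexZ is absent, so *jovE* is not transcribed.
So JovE is not produced.
With no repressor bound, *ulmV* is transcribed.
So UlmV is produced and active.
With repressor UlmV bound, *lutA* is not transcribed.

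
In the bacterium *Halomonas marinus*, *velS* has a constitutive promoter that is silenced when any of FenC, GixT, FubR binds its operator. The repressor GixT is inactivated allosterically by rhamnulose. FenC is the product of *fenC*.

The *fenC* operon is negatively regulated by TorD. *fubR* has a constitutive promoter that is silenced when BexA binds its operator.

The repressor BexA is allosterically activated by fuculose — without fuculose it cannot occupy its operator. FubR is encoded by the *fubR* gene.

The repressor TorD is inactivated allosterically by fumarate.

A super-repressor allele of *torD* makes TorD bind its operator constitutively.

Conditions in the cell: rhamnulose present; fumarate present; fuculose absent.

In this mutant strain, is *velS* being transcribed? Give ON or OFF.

OFF

TorD is constitutively active in this strain.
With repressor TorD bound, *fenC* is not transcribed.
So FenC is not produced.
Rhamnulose is present, so GixT is inactive.
Fuculose is absent, so BexA is inactive.
With no repressor bound, *fubR* is transcribed.
So FubR is produced and active.
With repressor FubR bound, *velS* is not transcribed.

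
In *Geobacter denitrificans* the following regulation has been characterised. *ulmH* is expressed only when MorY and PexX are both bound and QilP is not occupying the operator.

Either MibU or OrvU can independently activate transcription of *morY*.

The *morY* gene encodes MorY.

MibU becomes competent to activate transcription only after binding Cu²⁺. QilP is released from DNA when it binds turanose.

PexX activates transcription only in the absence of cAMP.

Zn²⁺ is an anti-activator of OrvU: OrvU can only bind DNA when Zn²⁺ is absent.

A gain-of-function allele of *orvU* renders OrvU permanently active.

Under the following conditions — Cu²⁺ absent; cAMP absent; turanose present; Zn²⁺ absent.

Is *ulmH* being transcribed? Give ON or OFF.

Cu²⁺ is absent, so MibU is inactive.
OrvU is constitutively active in this strain.
Activator OrvU is present, so *morY* is transcribed.
So MorY is produced and active.
Turanose is present, so QilP is inactive.
cAMP is absent, so PexX is active.
No repressor is bound and MorY and PexX are active, so *ulmH* is transcribed.

ON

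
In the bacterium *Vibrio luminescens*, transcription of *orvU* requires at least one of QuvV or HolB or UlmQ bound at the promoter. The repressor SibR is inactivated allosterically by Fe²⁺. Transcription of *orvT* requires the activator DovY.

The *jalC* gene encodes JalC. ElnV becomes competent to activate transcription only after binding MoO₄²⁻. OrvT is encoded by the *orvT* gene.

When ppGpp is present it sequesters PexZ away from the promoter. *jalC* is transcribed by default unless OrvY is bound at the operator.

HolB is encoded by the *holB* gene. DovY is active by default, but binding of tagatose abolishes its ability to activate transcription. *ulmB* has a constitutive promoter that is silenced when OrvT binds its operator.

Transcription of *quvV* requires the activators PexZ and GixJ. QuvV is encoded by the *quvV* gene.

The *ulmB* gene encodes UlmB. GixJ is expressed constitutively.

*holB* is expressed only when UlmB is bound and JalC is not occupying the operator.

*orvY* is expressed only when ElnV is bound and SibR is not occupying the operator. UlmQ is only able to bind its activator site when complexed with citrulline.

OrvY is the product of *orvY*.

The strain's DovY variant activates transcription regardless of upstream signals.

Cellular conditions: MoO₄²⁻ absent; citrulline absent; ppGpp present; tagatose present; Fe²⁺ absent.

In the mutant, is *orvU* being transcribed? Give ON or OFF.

OFF

ppGpp is present, so PexZ is inactive.
GixJ is produced constitutively and is active.
Required activator PexZ is absent, so *quvV* is not transcribed.
So QuvV is not produced.
MoO₄²⁻ is absent, so ElnV is inactive.
Fe²⁺ is absent, so SibR is active.
With repressor SibR bound, *orvY* is not transcribed.
So OrvY is not produced.
With no repressor bound, *jalC* is transcribed.
So JalC is produced and active.
DovY is constitutively active in this strain.
No repressor is bound and DovY is active, so *orvT* is transcribed.
So OrvT is produced and active.
With repressor OrvT bound, *ulmB* is not transcribed.
So UlmB is not produced.
With repressor JalC bound, *holB* is not transcribed.
So HolB is not produced.
Citrulline is absent, so UlmQ is inactive.
No activator is available at the *orvU* promoter, so *orvU* is not transcribed.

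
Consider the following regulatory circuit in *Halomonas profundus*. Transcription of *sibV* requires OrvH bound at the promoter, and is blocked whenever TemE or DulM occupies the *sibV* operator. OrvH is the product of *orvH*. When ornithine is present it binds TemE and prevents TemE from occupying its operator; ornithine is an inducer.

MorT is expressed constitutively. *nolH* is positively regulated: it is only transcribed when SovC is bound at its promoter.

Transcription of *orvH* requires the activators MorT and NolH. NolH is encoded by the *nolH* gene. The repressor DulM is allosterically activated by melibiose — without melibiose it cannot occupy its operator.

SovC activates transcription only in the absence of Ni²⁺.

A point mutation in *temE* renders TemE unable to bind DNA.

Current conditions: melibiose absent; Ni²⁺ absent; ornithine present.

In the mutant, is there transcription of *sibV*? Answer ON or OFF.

ON

TemE is non-functional in this strain, so it has no effect.
MorT is produced constitutively and is active.
Ni²⁺ is absent, so SovC is active.
No repressor is bound and SovC is active, so *nolH* is transcribed.
So NolH is produced and active.
No repressor is bound and MorT and NolH are active, so *orvH* is transcribed.
So OrvH is produced and active.
Melibiose is absent, so DulM is inactive.
No repressor is bound and OrvH is active, so *sibV* is transcribed.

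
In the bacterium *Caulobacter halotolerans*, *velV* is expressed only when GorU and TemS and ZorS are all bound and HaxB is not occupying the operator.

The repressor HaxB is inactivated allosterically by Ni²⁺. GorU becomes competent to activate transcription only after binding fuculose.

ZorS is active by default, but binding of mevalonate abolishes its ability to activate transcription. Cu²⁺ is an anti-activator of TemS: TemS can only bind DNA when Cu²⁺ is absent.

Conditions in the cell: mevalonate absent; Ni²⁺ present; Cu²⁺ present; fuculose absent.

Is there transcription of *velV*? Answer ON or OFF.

Ni²⁺ is present, so HaxB is inactive.
Fuculose is absent, so GorU is inactive.
Cu²⁺ is present, so TemS is inactive.
Mevalonate is absent, so ZorS is active.
Required activator GorU is absent, so *velV* is not transcribed.

OFF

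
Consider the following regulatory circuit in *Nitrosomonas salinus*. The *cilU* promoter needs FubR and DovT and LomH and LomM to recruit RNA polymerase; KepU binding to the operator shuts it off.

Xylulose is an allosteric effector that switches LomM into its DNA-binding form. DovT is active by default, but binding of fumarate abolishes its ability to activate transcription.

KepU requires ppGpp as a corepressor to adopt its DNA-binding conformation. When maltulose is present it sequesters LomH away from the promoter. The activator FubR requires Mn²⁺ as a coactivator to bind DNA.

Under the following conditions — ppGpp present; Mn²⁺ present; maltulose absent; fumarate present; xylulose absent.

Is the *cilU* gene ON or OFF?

OFF

Mn²⁺ is present, so FubR is active.
ppGpp is present, so KepU is active.
Fumarate is present, so DovT is inactive.
Maltulose is absent, so LomH is active.
Xylulose is absent, so LomM is inactive.
With repressor KepU bound, *cilU* is not transcribed.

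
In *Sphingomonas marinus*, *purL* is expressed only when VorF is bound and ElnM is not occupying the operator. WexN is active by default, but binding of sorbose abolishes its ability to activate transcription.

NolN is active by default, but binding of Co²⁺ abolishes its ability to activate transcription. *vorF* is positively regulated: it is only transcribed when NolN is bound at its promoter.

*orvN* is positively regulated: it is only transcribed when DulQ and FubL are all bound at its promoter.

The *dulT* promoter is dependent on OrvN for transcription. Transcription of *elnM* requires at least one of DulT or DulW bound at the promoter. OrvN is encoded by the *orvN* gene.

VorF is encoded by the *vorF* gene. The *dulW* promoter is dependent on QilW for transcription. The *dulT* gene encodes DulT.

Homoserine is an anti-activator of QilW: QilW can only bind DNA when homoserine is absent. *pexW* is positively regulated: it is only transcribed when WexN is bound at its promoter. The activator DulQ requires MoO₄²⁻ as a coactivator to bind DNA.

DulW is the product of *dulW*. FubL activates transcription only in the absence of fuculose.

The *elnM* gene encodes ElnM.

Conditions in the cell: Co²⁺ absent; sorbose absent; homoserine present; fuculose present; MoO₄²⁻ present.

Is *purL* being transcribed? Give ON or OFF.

MoO₄²⁻ is present, so DulQ is active.
Fuculose is present, so FubL is inactive.
Required activator FubL is absent, so *orvN* is not transcribed.
So OrvN is not produced.
Required activator OrvN is absent, so *dulT* is not transcribed.
So DulT is not produced.
Homoserine is present, so QilW is inactive.
Required activator QilW is absent, so *dulW* is not transcribed.
So DulW is not produced.
No activator is available at the *elnM* promoter, so *elnM* is not transcribed.
So ElnM is not produced.
Co²⁺ is absent, so NolN is active.
No repressor is bound and NolN is active, so *vorF* is transcribed.
So VorF is produced and active.
No repressor is bound and VorF is active, so *purL* is transcribed.

ON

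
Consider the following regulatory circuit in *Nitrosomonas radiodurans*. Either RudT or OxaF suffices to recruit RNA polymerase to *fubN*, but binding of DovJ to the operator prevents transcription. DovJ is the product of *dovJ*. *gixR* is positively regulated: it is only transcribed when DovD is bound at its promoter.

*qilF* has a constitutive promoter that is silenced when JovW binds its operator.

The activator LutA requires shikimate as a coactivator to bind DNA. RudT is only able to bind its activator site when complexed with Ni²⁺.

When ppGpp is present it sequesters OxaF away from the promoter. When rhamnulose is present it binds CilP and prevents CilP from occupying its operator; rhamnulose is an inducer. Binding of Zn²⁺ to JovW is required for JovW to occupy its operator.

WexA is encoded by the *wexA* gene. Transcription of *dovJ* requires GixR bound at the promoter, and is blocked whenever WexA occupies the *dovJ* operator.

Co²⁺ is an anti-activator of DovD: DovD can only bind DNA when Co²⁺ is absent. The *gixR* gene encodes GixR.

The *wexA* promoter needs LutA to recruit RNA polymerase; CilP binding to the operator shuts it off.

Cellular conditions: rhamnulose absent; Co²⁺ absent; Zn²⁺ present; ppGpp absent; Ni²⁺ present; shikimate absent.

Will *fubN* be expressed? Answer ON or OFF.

OFF

Co²⁺ is absent, so DovD is active.
No repressor is bound and DovD is active, so *gixR* is transcribed.
So GixR is produced and active.
Rhamnulose is absent, so CilP is active.
Shikimate is absent, so LutA is inactive.
With repressor CilP bound, *wexA* is not transcribed.
So WexA is not produced.
No repressor is bound and GixR is active, so *dovJ* is transcribed.
So DovJ is produced and active.
Ni²⁺ is present, so RudT is active.
ppGpp is absent, so OxaF is active.
With repressor DovJ bound, *fubN* is not transcribed.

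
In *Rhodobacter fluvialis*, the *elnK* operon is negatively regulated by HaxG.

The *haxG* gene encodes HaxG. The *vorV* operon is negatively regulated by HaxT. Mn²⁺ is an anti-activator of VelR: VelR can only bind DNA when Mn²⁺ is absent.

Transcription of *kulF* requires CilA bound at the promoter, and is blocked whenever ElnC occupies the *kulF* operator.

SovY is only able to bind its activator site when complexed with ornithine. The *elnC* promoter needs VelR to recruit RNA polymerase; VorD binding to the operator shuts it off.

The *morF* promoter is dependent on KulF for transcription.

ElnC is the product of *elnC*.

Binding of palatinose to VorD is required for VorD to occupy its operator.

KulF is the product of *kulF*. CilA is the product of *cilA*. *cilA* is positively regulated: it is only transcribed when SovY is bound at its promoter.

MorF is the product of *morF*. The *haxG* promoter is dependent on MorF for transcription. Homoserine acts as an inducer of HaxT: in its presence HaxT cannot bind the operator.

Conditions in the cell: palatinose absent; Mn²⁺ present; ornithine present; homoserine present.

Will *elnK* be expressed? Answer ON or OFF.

Ornithine is present, so SovY is active.
No repressor is bound and SovY is active, so *cilA* is transcribed.
So CilA is produced and active.
Mn²⁺ is present, so VelR is inactive.
Palatinose is absent, so VorD is inactive.
Required activator VelR is absent, so *elnC* is not transcribed.
So ElnC is not produced.
No repressor is bound and CilA is active, so *kulF* is transcribed.
So KulF is produced and active.
No repressor is bound and KulF is active, so *morF* is transcribed.
So MorF is produced and active.
No repressor is bound and MorF is active, so *haxG* is transcribed.
So HaxG is produced and active.
With repressor HaxG bound, *elnK* is not transcribed.

OFF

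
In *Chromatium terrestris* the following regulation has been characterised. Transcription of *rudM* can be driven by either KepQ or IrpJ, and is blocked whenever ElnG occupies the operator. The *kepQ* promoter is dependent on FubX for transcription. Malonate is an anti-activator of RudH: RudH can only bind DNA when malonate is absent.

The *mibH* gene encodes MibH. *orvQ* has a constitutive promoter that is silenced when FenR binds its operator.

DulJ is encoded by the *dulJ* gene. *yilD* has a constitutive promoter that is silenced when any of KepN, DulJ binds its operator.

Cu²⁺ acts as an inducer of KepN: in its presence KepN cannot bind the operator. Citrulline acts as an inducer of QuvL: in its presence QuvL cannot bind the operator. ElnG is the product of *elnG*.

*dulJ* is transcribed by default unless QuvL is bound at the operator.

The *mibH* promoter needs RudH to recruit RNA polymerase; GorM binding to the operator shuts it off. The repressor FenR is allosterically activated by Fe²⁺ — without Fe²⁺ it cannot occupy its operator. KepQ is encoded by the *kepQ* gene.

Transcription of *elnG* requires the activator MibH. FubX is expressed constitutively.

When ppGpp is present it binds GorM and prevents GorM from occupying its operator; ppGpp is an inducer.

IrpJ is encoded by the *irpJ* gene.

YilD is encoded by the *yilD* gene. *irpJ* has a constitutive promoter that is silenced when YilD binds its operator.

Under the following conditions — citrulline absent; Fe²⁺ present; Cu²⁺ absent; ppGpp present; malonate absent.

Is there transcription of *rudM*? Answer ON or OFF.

OFF

Malonate is absent, so RudH is active.
ppGpp is present, so GorM is inactive.
No repressor is bound and RudH is active, so *mibH* is transcribed.
So MibH is produced and active.
No repressor is bound and MibH is active, so *elnG* is transcribed.
So ElnG is produced and active.
FubX is produced constitutively and is active.
No repressor is bound and FubX is active, so *kepQ* is transcribed.
So KepQ is produced and active.
Cu²⁺ is absent, so KepN is active.
Citrulline is absent, so QuvL is active.
With repressor QuvL bound, *dulJ* is not transcribed.
So DulJ is not produced.
With repressor KepN bound, *yilD* is not transcribed.
So YilD is not produced.
With no repressor bound, *irpJ* is transcribed.
So IrpJ is produced and active.
With repressor ElnG bound, *rudM* is not transcribed.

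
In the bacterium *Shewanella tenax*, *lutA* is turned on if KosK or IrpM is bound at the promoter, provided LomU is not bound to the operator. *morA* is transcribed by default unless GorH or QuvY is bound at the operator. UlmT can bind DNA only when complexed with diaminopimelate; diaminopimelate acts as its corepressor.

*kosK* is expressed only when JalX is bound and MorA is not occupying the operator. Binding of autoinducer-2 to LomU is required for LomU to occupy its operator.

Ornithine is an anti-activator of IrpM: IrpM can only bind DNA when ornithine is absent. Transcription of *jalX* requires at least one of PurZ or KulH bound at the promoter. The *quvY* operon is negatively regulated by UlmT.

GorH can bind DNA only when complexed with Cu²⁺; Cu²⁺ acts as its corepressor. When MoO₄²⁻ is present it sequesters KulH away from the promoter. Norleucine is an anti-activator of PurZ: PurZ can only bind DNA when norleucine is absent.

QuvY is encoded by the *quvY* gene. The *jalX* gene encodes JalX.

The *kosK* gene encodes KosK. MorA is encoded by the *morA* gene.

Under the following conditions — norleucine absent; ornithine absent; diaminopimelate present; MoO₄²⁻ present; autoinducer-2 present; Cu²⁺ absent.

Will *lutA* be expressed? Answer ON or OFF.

OFF

Cu²⁺ is absent, so GorH is inactive.
Diaminopimelate is present, so UlmT is active.
With repressor UlmT bound, *quvY* is not transcribed.
So QuvY is not produced.
With no repressor bound, *morA* is transcribed.
So MorA is produced and active.
Norleucine is absent, so PurZ is active.
MoO₄²⁻ is present, so KulH is inactive.
Activator PurZ is present, so *jalX* is transcribed.
So JalX is produced and active.
With repressor MorA bound, *kosK* is not transcribed.
So KosK is not produced.
Ornithine is absent, so IrpM is active.
Autoinducer-2 is present, so LomU is active.
With repressor LomU bound, *lutA* is not transcribed.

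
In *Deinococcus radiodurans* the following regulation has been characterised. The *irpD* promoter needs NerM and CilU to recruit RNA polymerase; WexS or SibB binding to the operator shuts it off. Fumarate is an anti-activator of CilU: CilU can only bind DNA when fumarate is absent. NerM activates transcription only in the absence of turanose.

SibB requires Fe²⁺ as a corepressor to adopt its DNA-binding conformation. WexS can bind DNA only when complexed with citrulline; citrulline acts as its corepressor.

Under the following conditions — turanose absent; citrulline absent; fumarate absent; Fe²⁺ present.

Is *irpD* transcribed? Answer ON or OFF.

Citrulline is absent, so WexS is inactive.
Turanose is absent, so NerM is active.
Fe²⁺ is present, so SibB is active.
Fumarate is absent, so CilU is active.
With repressor SibB bound, *irpD* is not transcribed.

OFF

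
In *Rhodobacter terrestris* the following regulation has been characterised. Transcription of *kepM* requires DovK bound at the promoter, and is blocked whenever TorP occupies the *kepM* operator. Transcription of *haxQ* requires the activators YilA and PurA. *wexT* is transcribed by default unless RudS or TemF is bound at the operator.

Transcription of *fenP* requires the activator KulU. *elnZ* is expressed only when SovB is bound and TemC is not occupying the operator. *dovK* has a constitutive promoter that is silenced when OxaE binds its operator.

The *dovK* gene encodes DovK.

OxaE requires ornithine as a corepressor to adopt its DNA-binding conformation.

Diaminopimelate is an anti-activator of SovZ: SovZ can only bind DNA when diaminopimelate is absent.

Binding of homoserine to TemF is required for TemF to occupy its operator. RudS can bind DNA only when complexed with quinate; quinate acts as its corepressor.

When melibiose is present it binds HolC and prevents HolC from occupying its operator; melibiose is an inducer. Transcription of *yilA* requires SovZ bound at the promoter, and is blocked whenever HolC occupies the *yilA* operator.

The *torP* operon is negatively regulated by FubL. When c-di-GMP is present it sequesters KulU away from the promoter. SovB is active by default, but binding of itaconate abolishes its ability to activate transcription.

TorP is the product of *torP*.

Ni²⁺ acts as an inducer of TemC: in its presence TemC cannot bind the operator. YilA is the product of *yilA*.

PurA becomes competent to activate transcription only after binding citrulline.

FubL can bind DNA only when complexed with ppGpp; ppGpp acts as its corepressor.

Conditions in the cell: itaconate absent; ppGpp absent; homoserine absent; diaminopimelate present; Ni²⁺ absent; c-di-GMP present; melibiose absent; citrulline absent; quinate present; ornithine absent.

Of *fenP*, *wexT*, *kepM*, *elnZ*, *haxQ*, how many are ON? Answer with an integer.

0

c-di-GMP is present, so KulU is inactive.
Required activator KulU is absent, so *fenP* is not transcribed.
→ *fenP* is OFF.
Quinate is present, so RudS is active.
Homoserine is absent, so TemF is inactive.
With repressor RudS bound, *wexT* is not transcribed.
→ *wexT* is OFF.
Ornithine is absent, so OxaE is inactive.
With no repressor bound, *dovK* is transcribed.
So DovK is produced and active.
ppGpp is absent, so FubL is inactive.
With no repressor bound, *torP* is transcribed.
So TorP is produced and active.
With repressor TorP bound, *kepM* is not transcribed.
→ *kepM* is OFF.
Itaconate is absent, so SovB is active.
Ni²⁺ is absent, so TemC is active.
With repressor TemC bound, *elnZ* is not transcribed.
→ *elnZ* is OFF.
Diaminopimelate is present, so SovZ is inactive.
Melibiose is absent, so HolC is active.
With repressor HolC bound, *yilA* is not transcribed.
So YilA is not produced.
Citrulline is absent, so PurA is inactive.
Required activator YilA is absent, so *haxQ* is not transcribed.
→ *haxQ* is OFF.
0 of the 5 genes are transcribed.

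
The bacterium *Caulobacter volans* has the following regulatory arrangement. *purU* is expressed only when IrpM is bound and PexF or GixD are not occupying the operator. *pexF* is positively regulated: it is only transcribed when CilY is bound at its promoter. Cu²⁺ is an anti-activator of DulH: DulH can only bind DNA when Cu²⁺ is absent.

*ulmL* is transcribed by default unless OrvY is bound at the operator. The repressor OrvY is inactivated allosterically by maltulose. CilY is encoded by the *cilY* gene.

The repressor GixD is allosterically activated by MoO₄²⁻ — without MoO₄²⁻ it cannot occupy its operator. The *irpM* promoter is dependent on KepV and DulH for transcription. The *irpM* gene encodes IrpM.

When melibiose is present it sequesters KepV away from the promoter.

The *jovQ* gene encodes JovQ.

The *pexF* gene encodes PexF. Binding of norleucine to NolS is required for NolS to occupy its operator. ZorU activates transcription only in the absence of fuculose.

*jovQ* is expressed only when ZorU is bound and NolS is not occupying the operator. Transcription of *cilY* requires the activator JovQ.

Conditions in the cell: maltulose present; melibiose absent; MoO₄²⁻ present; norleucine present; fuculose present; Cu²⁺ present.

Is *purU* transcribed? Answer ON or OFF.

OFF

Norleucine is present, so NolS is active.
Fuculose is present, so ZorU is inactive.
With repressor NolS bound, *jovQ* is not transcribed.
So JovQ is not produced.
Required activator JovQ is absent, so *cilY* is not transcribed.
So CilY is not produced.
Required activator CilY is absent, so *pexF* is not transcribed.
So PexF is not produced.
Melibiose is absent, so KepV is active.
Cu²⁺ is present, so DulH is inactive.
Required activator DulH is absent, so *irpM* is not transcribed.
So IrpM is not produced.
MoO₄²⁻ is present, so GixD is active.
With repressor GixD bound, *purU* is not transcribed.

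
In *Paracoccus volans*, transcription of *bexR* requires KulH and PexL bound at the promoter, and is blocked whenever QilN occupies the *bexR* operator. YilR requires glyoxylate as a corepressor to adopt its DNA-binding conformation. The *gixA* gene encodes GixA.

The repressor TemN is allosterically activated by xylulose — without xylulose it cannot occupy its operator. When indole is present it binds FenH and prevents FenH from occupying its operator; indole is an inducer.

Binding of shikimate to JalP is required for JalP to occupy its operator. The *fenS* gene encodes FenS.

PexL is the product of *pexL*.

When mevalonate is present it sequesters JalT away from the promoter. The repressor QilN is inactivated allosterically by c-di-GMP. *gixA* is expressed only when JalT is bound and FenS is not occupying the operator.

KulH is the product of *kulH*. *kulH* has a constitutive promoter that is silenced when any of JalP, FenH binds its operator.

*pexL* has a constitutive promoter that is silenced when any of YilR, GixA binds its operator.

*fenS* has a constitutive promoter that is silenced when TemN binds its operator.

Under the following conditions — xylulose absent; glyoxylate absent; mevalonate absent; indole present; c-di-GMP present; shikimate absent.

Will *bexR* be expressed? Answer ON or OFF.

c-di-GMP is present, so QilN is inactive.
Shikimate is absent, so JalP is inactive.
Indole is present, so FenH is inactive.
With no repressor bound, *kulH* is transcribed.
So KulH is produced and active.
Glyoxylate is absent, so YilR is inactive.
Xylulose is absent, so TemN is inactive.
With no repressor bound, *fenS* is transcribed.
So FenS is produced and active.
Mevalonate is absent, so JalT is active.
With repressor FenS bound, *gixA* is not transcribed.
So GixA is not produced.
With no repressor bound, *pexL* is transcribed.
So PexL is produced and active.
No repressor is bound and KulH and PexL are active, so *bexR* is transcribed.

ON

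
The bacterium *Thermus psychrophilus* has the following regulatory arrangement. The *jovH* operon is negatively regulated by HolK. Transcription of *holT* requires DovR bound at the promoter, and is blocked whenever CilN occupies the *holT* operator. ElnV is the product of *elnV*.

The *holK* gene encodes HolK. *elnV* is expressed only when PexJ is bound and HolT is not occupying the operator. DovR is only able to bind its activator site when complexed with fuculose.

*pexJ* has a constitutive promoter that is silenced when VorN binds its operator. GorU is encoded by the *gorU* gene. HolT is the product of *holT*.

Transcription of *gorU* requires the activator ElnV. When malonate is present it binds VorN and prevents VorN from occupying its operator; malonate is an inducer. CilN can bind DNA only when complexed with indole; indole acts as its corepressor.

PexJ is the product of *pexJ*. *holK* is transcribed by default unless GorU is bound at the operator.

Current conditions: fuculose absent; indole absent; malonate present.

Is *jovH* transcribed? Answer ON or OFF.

ON

Malonate is present, so VorN is inactive.
With no repressor bound, *pexJ* is transcribed.
So PexJ is produced and active.
Indole is absent, so CilN is inactive.
Fuculose is absent, so DovR is inactive.
Required activator DovR is absent, so *holT* is not transcribed.
So HolT is not produced.
No repressor is bound and PexJ is active, so *elnV* is transcribed.
So ElnV is produced and active.
No repressor is bound and ElnV is active, so *gorU* is transcribed.
So GorU is produced and active.
With repressor GorU bound, *holK* is not transcribed.
So HolK is not produced.
With no repressor bound, *jovH* is transcribed.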